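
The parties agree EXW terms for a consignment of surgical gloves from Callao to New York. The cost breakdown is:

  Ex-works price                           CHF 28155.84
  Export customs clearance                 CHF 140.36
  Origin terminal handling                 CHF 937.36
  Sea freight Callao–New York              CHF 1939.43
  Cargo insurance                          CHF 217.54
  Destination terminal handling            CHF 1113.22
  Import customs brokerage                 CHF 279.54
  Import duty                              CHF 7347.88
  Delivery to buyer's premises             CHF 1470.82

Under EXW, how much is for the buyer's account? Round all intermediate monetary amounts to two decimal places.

Buyer's account: CHF 13446.15

EXW: the seller makes goods available at their premises; the buyer bears all onward costs.
Seller's account: goods 28155.84 = 28155.84
Buyer's account: export clearance 140.36 + origin terminal 937.36 + freight 1939.43 + insurance 217.54 + destination terminal 1113.22 + brokerage 279.54 + duty 7347.88 + delivery 1470.82 = 13446.15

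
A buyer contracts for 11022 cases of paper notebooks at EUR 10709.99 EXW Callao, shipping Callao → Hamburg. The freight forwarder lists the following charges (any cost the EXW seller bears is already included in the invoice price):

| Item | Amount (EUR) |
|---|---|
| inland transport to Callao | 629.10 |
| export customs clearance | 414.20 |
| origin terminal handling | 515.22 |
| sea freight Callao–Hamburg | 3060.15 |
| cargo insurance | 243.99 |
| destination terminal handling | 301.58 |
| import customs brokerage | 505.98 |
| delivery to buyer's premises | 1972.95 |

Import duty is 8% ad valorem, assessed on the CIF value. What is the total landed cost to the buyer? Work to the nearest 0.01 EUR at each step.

Total landed cost: EUR 19598.97

EXW: the seller makes goods available at their premises; the buyer bears all onward costs.
CIF value = EXW price + inland to port + export clearance + origin terminal + freight + insurance = 10709.99 + 629.10 + 414.20 + 515.22 + 3060.15 + 243.99 = 15572.65
Import duty = 15572.65 × 8% = 1245.81
Buyer bears: inland to port 629.10 + export clearance 414.20 + origin terminal 515.22 + freight 3060.15 + insurance 243.99 + destination terminal 301.58 + brokerage 505.98 + delivery 1972.95 + duty 1245.81 = 8888.98
Landed cost = invoice 10709.99 + 8888.98 = 19598.97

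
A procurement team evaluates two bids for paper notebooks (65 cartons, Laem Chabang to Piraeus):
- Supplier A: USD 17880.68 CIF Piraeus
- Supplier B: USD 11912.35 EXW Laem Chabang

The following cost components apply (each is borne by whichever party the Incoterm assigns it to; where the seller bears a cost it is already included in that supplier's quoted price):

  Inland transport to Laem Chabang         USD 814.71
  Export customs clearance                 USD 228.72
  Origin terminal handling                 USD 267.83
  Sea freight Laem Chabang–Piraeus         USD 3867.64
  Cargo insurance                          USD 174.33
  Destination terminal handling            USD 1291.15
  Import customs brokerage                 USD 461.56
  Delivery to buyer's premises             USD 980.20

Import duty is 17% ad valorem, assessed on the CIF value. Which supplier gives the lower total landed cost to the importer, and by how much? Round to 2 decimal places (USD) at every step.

Supplier B is cheaper by USD 719.67

Supplier A (CIF):
The CIF price already equals the CIF value: 17880.68
Import duty = 17880.68 × 17% = 3039.72
Buyer bears (A): 1291.15 + 461.56 + 980.20 = 2732.91
Landed cost (A) = invoice 17880.68 + 2732.91 + duty 3039.72 = 23653.31
Supplier B (EXW):
CIF value = EXW price + inland to port + export clearance + origin terminal + freight + insurance = 11912.35 + 814.71 + 228.72 + 267.83 + 3867.64 + 174.33 = 17265.58
Import duty = 17265.58 × 17% = 2935.15
Buyer bears (B): 814.71 + 228.72 + 267.83 + 3867.64 + 174.33 + 1291.15 + 461.56 + 980.20 = 8086.14
Landed cost (B) = invoice 11912.35 + 8086.14 + duty 2935.15 = 22933.64
Difference = |23653.31 − 22933.64| = 719.67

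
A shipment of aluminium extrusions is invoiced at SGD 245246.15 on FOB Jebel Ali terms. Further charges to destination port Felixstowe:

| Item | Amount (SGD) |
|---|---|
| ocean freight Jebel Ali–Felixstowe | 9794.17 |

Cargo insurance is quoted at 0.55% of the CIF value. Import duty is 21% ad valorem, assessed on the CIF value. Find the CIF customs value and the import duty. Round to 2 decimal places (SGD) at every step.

CIF value: SGD 256450.80; import duty: SGD 53854.67

Let C be the CIF value. C = FOB price + freight + 0.55% × C
C − 0.55% × C = 245246.15 + 9794.17
0.9945 × C = 255040.32
C = 255040.32 / 0.9945 = 256450.80
Insurance premium = 0.55% × 256450.80 = 1410.48
Import duty = 256450.80 × 21% = 53854.67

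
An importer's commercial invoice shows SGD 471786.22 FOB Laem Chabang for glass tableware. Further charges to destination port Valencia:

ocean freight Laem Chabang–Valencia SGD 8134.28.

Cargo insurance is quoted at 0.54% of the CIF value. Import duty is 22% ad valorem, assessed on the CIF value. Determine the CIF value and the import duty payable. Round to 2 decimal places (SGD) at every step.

CIF value: SGD 482526.14; import duty: SGD 106155.75

Let C be the CIF value. C = FOB price + freight + 0.54% × C
C − 0.54% × C = 471786.22 + 8134.28
0.9946 × C = 479920.50
C = 479920.50 / 0.9946 = 482526.14
Insurance premium = 0.54% × 482526.14 = 2605.64
Import duty = 482526.14 × 22% = 106155.75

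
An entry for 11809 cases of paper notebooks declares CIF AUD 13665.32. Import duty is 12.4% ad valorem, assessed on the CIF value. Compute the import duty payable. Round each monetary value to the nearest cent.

Import duty = 13665.32 × 12.4% = 1694.50

Import duty: AUD 1694.50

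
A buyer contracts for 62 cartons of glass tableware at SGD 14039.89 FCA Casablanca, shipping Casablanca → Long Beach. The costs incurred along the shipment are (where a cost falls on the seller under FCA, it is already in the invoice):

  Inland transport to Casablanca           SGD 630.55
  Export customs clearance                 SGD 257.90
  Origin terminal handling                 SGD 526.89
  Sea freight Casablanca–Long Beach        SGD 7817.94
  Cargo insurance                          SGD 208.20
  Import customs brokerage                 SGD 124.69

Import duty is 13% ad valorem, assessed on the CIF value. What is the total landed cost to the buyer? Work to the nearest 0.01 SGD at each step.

Total landed cost: SGD 25654.69

FCA: the seller delivers export-cleared goods to the carrier; the buyer bears costs from that point.
Already in the invoice (seller's account under FCA): inland to port, export clearance — exclude.
CIF value = FCA price + origin terminal + freight + insurance = 14039.89 + 526.89 + 7817.94 + 208.20 = 22592.92
Import duty = 22592.92 × 13% = 2937.08
Buyer bears: origin terminal 526.89 + freight 7817.94 + insurance 208.20 + brokerage 124.69 + duty 2937.08 = 11614.80
Landed cost = invoice 14039.89 + 11614.80 = 25654.69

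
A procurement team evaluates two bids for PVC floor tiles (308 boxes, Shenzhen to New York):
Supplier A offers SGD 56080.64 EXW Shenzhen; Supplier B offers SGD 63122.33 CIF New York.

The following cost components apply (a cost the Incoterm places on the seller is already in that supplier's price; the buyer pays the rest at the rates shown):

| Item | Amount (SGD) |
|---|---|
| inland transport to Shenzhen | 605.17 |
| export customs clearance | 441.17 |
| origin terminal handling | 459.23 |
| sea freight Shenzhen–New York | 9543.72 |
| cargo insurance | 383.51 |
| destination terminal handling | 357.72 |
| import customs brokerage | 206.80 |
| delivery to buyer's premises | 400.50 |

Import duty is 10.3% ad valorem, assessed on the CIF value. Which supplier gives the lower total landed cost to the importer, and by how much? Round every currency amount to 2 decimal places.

Supplier A (EXW):
CIF value = EXW price + inland to port + export clearance + origin terminal + freight + insurance = 56080.64 + 605.17 + 441.17 + 459.23 + 9543.72 + 383.51 = 67513.44
Import duty = 67513.44 × 10.3% = 6953.88
Buyer bears (A): 605.17 + 441.17 + 459.23 + 9543.72 + 383.51 + 357.72 + 206.80 + 400.50 = 12397.82
Landed cost (A) = invoice 56080.64 + 12397.82 + duty 6953.88 = 75432.34
Supplier B (CIF):
The CIF price already equals the CIF value: 63122.33
Import duty = 63122.33 × 10.3% = 6501.60
Buyer bears (B): 357.72 + 206.80 + 400.50 = 965.02
Landed cost (B) = invoice 63122.33 + 965.02 + duty 6501.60 = 70588.95
Difference = |75432.34 − 70588.95| = 4843.39

Supplier B is cheaper by SGD 4843.39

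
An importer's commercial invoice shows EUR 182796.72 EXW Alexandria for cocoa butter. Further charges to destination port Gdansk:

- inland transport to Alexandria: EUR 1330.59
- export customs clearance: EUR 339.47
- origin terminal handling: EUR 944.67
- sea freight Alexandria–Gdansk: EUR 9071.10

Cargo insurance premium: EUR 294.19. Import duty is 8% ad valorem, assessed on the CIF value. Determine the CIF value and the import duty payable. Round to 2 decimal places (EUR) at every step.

CIF value: EUR 194776.74; import duty: EUR 15582.14

CIF = EXW price + pre-shipment costs + freight + insurance
CIF = 182796.72 + 1330.59 + 339.47 + 944.67 + 9071.10 + 294.19 = 194776.74
Import duty = 194776.74 × 8% = 15582.14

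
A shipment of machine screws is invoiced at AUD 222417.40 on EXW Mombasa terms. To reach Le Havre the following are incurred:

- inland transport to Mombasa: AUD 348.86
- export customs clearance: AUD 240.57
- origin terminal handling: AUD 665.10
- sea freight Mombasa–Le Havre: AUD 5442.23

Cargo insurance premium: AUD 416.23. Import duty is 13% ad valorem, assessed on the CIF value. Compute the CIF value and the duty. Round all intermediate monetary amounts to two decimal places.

CIF = EXW price + pre-shipment costs + freight + insurance
CIF = 222417.40 + 348.86 + 240.57 + 665.10 + 5442.23 + 416.23 = 229530.39
Import duty = 229530.39 × 13% = 29838.95

CIF value: AUD 229530.39; import duty: AUD 29838.95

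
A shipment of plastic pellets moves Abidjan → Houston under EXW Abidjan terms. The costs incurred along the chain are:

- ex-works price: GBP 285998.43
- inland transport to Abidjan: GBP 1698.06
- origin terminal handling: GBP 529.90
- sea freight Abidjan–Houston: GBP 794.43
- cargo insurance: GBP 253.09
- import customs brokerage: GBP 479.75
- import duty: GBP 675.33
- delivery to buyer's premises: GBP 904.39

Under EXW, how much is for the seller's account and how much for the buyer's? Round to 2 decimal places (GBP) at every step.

Seller: GBP 285998.43; buyer: GBP 5334.95

EXW: the seller makes goods available at their premises; the buyer bears all onward costs.
Seller's account: goods 285998.43 = 285998.43
Buyer's account: inland to port 1698.06 + origin terminal 529.90 + freight 794.43 + insurance 253.09 + brokerage 479.75 + duty 675.33 + delivery 904.39 = 5334.95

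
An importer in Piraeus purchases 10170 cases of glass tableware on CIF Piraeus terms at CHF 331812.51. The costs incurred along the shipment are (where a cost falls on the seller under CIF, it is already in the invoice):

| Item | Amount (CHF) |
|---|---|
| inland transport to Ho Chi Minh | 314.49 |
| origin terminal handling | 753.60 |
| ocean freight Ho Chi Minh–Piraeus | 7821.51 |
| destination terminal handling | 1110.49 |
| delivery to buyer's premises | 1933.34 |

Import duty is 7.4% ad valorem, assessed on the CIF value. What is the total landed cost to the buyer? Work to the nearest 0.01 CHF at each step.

CIF: the seller pays costs through ocean freight and marine insurance to the destination port.
Already in the invoice (seller's account under CIF): inland to port, origin terminal, freight — exclude.
The CIF price already equals the CIF value: 331812.51
Import duty = 331812.51 × 7.4% = 24554.13
Buyer bears: destination terminal 1110.49 + delivery 1933.34 + duty 24554.13 = 27597.96
Landed cost = invoice 331812.51 + 27597.96 = 359410.47

Total landed cost: CHF 359410.47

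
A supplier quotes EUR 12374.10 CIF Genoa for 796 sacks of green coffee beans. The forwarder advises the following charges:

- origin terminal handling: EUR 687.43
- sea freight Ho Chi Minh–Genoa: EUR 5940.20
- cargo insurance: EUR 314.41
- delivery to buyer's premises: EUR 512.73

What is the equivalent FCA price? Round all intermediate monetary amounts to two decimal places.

Not relevant to the conversion: delivery — on the buyer under both terms; not part of either seller's price.
From CIF to FCA, the seller no longer bears: origin terminal, freight, insurance.
FCA price = 12374.10 − 687.43 − 5940.20 − 314.41 = 5432.06

FCA price: EUR 5432.06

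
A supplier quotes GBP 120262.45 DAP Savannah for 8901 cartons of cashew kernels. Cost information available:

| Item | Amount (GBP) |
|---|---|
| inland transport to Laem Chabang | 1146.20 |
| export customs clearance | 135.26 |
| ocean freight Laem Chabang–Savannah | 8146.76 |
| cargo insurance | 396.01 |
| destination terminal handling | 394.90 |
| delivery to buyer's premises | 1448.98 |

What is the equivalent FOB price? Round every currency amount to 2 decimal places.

Not relevant to the conversion: export clearance, inland to port — on the seller under both DAP and FOB; already in the DAP price and stays in the FOB price.
From DAP to FOB, the seller no longer bears: freight, insurance, destination terminal, delivery.
FOB price = 120262.45 − 8146.76 − 396.01 − 394.90 − 1448.98 = 109875.80

FOB price: GBP 109875.80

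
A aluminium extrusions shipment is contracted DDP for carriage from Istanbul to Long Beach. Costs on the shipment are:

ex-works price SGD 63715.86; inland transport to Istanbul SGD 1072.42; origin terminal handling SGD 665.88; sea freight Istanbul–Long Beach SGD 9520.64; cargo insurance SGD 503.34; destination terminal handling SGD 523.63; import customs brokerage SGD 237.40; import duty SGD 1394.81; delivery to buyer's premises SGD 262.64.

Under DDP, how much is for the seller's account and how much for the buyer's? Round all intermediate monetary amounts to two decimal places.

Seller: SGD 77896.62; buyer: SGD 0.00

DDP: the seller bears all costs including import duty.
Seller's account: goods 63715.86 + inland to port 1072.42 + origin terminal 665.88 + freight 9520.64 + insurance 503.34 + destination terminal 523.63 + brokerage 237.40 + duty 1394.81 + delivery 262.64 = 77896.62
Buyer's account: 0.00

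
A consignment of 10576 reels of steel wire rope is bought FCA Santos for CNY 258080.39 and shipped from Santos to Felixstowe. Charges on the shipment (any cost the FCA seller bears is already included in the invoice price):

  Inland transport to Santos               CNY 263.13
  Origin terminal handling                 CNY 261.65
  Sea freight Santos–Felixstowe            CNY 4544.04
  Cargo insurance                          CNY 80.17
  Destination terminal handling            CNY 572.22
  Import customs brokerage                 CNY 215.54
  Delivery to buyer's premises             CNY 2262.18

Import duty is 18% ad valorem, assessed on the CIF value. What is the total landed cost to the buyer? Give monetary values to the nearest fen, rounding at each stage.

Total landed cost: CNY 313350.12

FCA: the seller delivers export-cleared goods to the carrier; the buyer bears costs from that point.
Already in the invoice (seller's account under FCA): inland to port — exclude.
CIF value = FCA price + origin terminal + freight + insurance = 258080.39 + 261.65 + 4544.04 + 80.17 = 262966.25
Import duty = 262966.25 × 18% = 47333.93
Buyer bears: origin terminal 261.65 + freight 4544.04 + insurance 80.17 + destination terminal 572.22 + brokerage 215.54 + delivery 2262.18 + duty 47333.93 = 55269.73
Landed cost = invoice 258080.39 + 55269.73 = 313350.12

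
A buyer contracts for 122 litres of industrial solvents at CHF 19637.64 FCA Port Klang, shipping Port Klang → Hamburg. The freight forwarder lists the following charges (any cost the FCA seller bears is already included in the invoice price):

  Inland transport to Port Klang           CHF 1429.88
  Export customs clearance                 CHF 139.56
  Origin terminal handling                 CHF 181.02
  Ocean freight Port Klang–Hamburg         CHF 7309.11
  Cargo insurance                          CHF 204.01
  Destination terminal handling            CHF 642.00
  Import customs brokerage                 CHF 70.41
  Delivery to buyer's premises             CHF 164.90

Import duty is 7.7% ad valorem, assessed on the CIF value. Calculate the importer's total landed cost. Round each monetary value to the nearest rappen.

Total landed cost: CHF 30313.64

FCA: the seller delivers export-cleared goods to the carrier; the buyer bears costs from that point.
Already in the invoice (seller's account under FCA): inland to port, export clearance — exclude.
CIF value = FCA price + origin terminal + freight + insurance = 19637.64 + 181.02 + 7309.11 + 204.01 = 27331.78
Import duty = 27331.78 × 7.7% = 2104.55
Buyer bears: origin terminal 181.02 + freight 7309.11 + insurance 204.01 + destination terminal 642.00 + brokerage 70.41 + delivery 164.90 + duty 2104.55 = 10676.00
Landed cost = invoice 19637.64 + 10676.00 = 30313.64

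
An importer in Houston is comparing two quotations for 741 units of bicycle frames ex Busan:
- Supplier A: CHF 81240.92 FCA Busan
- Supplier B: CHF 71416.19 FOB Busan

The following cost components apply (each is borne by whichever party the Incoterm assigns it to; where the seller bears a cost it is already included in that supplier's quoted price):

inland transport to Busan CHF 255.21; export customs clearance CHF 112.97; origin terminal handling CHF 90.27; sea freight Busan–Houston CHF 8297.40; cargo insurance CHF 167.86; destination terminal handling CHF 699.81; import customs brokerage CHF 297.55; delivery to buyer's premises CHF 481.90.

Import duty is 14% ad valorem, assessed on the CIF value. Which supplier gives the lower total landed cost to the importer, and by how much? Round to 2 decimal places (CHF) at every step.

Supplier B is cheaper by CHF 11303.10

Supplier A (FCA):
CIF value = FCA price + origin terminal + freight + insurance = 81240.92 + 90.27 + 8297.40 + 167.86 = 89796.45
Import duty = 89796.45 × 14% = 12571.50
Buyer bears (A): 90.27 + 8297.40 + 167.86 + 699.81 + 297.55 + 481.90 = 10034.79
Landed cost (A) = invoice 81240.92 + 10034.79 + duty 12571.50 = 103847.21
Supplier B (FOB):
CIF value = FOB price + freight + insurance = 71416.19 + 8297.40 + 167.86 = 79881.45
Import duty = 79881.45 × 14% = 11183.40
Buyer bears (B): 8297.40 + 167.86 + 699.81 + 297.55 + 481.90 = 9944.52
Landed cost (B) = invoice 71416.19 + 9944.52 + duty 11183.40 = 92544.11
Difference = |103847.21 − 92544.11| = 11303.10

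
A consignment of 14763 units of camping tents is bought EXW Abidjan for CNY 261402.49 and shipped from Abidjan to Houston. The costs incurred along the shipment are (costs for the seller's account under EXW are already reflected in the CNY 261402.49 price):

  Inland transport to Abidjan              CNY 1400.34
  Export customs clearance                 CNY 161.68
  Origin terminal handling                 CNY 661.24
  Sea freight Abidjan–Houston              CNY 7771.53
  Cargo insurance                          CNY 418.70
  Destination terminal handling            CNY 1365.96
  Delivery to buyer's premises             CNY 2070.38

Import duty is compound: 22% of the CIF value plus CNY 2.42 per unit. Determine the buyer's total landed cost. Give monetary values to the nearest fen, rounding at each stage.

Total landed cost: CNY 370778.30

EXW: the seller makes goods available at their premises; the buyer bears all onward costs.
CIF value = EXW price + inland to port + export clearance + origin terminal + freight + insurance = 261402.49 + 1400.34 + 161.68 + 661.24 + 7771.53 + 418.70 = 271815.98
Ad valorem component: 271815.98 × 22% = 59799.52
Specific component: 14763 × 2.42 = 35726.46
Import duty = 59799.52 + 35726.46 = 95525.98
Buyer bears: inland to port 1400.34 + export clearance 161.68 + origin terminal 661.24 + freight 7771.53 + insurance 418.70 + destination terminal 1365.96 + delivery 2070.38 + duty 95525.98 = 109375.81
Landed cost = invoice 261402.49 + 109375.81 = 370778.30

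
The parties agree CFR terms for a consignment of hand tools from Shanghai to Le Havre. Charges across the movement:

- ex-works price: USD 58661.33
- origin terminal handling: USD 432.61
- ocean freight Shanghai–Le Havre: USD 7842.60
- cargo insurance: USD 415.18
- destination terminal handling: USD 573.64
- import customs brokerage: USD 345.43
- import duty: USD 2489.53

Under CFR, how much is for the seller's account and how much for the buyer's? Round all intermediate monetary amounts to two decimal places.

CFR: the seller pays costs through ocean freight to the destination port, but not insurance.
Seller's account: goods 58661.33 + origin terminal 432.61 + freight 7842.60 = 66936.54
Buyer's account: insurance 415.18 + destination terminal 573.64 + brokerage 345.43 + duty 2489.53 = 3823.78

Seller: USD 66936.54; buyer: USD 3823.78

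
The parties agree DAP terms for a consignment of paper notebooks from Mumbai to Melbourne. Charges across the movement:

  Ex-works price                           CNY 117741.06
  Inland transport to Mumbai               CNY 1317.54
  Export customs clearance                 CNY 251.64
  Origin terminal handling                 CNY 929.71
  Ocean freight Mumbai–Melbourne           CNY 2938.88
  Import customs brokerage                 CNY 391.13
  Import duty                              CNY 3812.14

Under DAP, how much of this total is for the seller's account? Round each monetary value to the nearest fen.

Seller's account: CNY 123178.83

DAP: the seller bears all costs to the named destination except import duty and clearance.
Seller's account: goods 117741.06 + inland to port 1317.54 + export clearance 251.64 + origin terminal 929.71 + freight 2938.88 = 123178.83
Buyer's account: brokerage 391.13 + duty 3812.14 = 4203.27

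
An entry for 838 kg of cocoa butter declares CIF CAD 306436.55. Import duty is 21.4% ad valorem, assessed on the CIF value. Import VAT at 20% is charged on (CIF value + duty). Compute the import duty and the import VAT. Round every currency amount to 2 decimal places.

Import duty: CAD 65577.42; import VAT: CAD 74402.79

Import duty = 306436.55 × 21.4% = 65577.42
VAT base = CIF + duty = 306436.55 + 65577.42 = 372013.97
Import VAT = 372013.97 × 20% = 74402.79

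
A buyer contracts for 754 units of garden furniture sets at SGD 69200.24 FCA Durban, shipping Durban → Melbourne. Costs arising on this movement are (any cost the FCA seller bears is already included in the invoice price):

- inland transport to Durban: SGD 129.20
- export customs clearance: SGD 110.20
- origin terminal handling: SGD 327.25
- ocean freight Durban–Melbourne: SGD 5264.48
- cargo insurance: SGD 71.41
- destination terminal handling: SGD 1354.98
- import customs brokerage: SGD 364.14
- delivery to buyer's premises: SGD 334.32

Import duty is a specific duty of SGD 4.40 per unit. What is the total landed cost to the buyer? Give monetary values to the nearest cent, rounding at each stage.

Total landed cost: SGD 80234.42

FCA: the seller delivers export-cleared goods to the carrier; the buyer bears costs from that point.
Already in the invoice (seller's account under FCA): inland to port, export clearance — exclude.
CIF value = FCA price + origin terminal + freight + insurance = 69200.24 + 327.25 + 5264.48 + 71.41 = 74863.38
Import duty = 754 × 4.40 = 3317.60
Buyer bears: origin terminal 327.25 + freight 5264.48 + insurance 71.41 + destination terminal 1354.98 + brokerage 364.14 + delivery 334.32 + duty 3317.60 = 11034.18
Landed cost = invoice 69200.24 + 11034.18 = 80234.42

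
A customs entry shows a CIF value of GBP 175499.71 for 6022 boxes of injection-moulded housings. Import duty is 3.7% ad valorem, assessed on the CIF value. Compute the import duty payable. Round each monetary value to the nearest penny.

Import duty = 175499.71 × 3.7% = 6493.49

Import duty: GBP 6493.49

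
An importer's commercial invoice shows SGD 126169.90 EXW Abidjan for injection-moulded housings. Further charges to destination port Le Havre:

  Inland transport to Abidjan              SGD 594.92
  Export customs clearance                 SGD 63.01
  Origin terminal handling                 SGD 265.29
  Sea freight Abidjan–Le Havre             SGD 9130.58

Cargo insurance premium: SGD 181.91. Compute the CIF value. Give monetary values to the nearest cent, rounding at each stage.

CIF value: SGD 136405.61

CIF = EXW price + pre-shipment costs + freight + insurance
CIF = 126169.90 + 594.92 + 63.01 + 265.29 + 9130.58 + 181.91 = 136405.61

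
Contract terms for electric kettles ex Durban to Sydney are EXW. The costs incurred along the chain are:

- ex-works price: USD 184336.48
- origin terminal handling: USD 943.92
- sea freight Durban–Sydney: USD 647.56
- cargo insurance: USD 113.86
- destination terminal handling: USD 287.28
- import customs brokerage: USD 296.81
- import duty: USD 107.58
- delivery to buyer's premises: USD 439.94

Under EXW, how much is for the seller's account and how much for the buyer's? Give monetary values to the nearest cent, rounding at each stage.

EXW: the seller makes goods available at their premises; the buyer bears all onward costs.
Seller's account: goods 184336.48 = 184336.48
Buyer's account: origin terminal 943.92 + freight 647.56 + insurance 113.86 + destination terminal 287.28 + brokerage 296.81 + duty 107.58 + delivery 439.94 = 2836.95

Seller: USD 184336.48; buyer: USD 2836.95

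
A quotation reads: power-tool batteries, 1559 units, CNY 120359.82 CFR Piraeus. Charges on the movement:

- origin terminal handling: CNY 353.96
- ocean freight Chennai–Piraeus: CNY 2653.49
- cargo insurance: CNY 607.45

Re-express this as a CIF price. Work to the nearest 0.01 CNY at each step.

CIF price: CNY 120967.27

Not relevant to the conversion: freight, origin terminal — on the seller under both CFR and CIF; already in the CFR price and stays in the CIF price.
From CFR to CIF, the seller additionally bears: insurance.
CIF price = 120359.82 + 607.45 = 120967.27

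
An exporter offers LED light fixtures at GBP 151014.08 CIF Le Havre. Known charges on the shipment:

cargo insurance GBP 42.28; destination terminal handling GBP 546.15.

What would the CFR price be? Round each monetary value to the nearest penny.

CFR price: GBP 150971.80

Not relevant to the conversion: destination terminal — on the buyer under both terms; not part of either seller's price.
From CIF to CFR, the seller no longer bears: insurance.
CFR price = 151014.08 − 42.28 = 150971.80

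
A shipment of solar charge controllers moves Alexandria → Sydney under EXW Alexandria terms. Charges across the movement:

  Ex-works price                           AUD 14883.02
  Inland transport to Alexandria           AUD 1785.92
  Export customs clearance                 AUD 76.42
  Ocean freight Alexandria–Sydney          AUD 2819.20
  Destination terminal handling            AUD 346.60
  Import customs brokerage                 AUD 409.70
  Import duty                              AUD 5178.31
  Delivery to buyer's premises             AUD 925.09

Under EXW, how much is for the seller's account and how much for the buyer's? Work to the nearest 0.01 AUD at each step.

Seller: AUD 14883.02; buyer: AUD 11541.24

EXW: the seller makes goods available at their premises; the buyer bears all onward costs.
Seller's account: goods 14883.02 = 14883.02
Buyer's account: inland to port 1785.92 + export clearance 76.42 + freight 2819.20 + destination terminal 346.60 + brokerage 409.70 + duty 5178.31 + delivery 925.09 = 11541.24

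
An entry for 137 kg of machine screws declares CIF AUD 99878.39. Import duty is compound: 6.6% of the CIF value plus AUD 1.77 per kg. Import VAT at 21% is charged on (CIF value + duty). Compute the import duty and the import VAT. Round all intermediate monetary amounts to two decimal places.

Ad valorem component: 99878.39 × 6.6% = 6591.97
Specific component: 137 × 1.77 = 242.49
Import duty = 6591.97 + 242.49 = 6834.46
VAT base = CIF + duty = 99878.39 + 6834.46 = 106712.85
Import VAT = 106712.85 × 21% = 22409.70

Import duty: AUD 6834.46; import VAT: AUD 22409.70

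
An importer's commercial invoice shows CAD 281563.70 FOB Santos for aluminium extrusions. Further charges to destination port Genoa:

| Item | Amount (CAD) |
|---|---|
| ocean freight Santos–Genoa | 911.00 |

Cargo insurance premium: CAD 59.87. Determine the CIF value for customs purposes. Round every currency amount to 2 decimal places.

CIF value: CAD 282534.57

CIF = FOB price + freight + insurance
CIF = 281563.70 + 911.00 + 59.87 = 282534.57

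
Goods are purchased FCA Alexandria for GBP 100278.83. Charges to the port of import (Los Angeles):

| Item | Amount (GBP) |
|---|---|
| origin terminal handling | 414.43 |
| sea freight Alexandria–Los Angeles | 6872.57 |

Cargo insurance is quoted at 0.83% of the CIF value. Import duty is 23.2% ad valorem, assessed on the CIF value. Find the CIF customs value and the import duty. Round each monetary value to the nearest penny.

Let C be the CIF value. C = FCA price + pre-shipment costs + freight + 0.83% × C
C − 0.83% × C = 100278.83 + 414.43 + 6872.57
0.9917 × C = 107565.83
C = 107565.83 / 0.9917 = 108466.10
Insurance premium = 0.83% × 108466.10 = 900.27
Import duty = 108466.10 × 23.2% = 25164.14

CIF value: GBP 108466.10; import duty: GBP 25164.14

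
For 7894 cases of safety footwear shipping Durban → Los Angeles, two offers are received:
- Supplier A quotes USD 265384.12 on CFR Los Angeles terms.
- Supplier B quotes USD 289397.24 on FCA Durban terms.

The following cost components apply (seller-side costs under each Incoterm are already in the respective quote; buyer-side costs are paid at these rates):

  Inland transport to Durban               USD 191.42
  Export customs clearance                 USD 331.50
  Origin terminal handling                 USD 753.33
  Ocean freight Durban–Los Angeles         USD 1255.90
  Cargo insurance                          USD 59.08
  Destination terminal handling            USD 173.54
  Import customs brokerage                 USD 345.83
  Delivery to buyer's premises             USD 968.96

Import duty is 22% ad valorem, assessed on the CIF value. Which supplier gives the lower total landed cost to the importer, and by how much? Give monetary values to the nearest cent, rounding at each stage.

Supplier A (CFR):
CIF value = CFR price + insurance = 265384.12 + 59.08 = 265443.20
Import duty = 265443.20 × 22% = 58397.50
Buyer bears (A): 59.08 + 173.54 + 345.83 + 968.96 = 1547.41
Landed cost (A) = invoice 265384.12 + 1547.41 + duty 58397.50 = 325329.03
Supplier B (FCA):
CIF value = FCA price + origin terminal + freight + insurance = 289397.24 + 753.33 + 1255.90 + 59.08 = 291465.55
Import duty = 291465.55 × 22% = 64122.42
Buyer bears (B): 753.33 + 1255.90 + 59.08 + 173.54 + 345.83 + 968.96 = 3556.64
Landed cost (B) = invoice 289397.24 + 3556.64 + duty 64122.42 = 357076.30
Difference = |325329.03 − 357076.30| = 31747.27

Supplier A is cheaper by USD 31747.27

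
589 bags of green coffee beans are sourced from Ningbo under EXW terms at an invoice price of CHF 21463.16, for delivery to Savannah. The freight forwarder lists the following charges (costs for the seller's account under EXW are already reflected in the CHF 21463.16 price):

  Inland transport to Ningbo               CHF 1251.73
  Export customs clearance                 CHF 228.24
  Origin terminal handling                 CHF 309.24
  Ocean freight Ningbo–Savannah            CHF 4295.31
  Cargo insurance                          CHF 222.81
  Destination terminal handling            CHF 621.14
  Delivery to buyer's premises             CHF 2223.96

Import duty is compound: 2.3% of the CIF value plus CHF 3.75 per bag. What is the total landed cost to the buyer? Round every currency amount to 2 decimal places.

Total landed cost: CHF 33463.06

EXW: the seller makes goods available at their premises; the buyer bears all onward costs.
CIF value = EXW price + inland to port + export clearance + origin terminal + freight + insurance = 21463.16 + 1251.73 + 228.24 + 309.24 + 4295.31 + 222.81 = 27770.49
Ad valorem component: 27770.49 × 2.3% = 638.72
Specific component: 589 × 3.75 = 2208.75
Import duty = 638.72 + 2208.75 = 2847.47
Buyer bears: inland to port 1251.73 + export clearance 228.24 + origin terminal 309.24 + freight 4295.31 + insurance 222.81 + destination terminal 621.14 + delivery 2223.96 + duty 2847.47 = 11999.90
Landed cost = invoice 21463.16 + 11999.90 = 33463.06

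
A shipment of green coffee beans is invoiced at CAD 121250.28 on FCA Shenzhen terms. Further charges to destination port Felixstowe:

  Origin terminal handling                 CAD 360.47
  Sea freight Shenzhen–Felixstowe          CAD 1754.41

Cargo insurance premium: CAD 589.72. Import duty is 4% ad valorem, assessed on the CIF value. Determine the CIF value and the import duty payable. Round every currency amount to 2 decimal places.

CIF = FCA price + pre-shipment costs + freight + insurance
CIF = 121250.28 + 360.47 + 1754.41 + 589.72 = 123954.88
Import duty = 123954.88 × 4% = 4958.20

CIF value: CAD 123954.88; import duty: CAD 4958.20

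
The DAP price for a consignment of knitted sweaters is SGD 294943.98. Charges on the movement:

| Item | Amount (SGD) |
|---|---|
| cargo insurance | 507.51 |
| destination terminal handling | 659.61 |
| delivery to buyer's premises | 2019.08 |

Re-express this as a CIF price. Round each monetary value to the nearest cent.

Not relevant to the conversion: insurance — on the seller under both DAP and CIF; already in the DAP price and stays in the CIF price.
From DAP to CIF, the seller no longer bears: destination terminal, delivery.
CIF price = 294943.98 − 659.61 − 2019.08 = 292265.29

CIF price: SGD 292265.29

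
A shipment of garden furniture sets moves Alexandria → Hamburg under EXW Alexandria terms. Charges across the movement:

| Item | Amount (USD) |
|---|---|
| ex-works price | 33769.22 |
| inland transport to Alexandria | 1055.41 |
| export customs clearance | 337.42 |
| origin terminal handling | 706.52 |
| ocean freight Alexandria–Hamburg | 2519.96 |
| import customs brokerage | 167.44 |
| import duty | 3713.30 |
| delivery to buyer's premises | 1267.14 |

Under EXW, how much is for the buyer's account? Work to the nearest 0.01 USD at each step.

Buyer's account: USD 9767.19

EXW: the seller makes goods available at their premises; the buyer bears all onward costs.
Seller's account: goods 33769.22 = 33769.22
Buyer's account: inland to port 1055.41 + export clearance 337.42 + origin terminal 706.52 + freight 2519.96 + brokerage 167.44 + duty 3713.30 + delivery 1267.14 = 9767.19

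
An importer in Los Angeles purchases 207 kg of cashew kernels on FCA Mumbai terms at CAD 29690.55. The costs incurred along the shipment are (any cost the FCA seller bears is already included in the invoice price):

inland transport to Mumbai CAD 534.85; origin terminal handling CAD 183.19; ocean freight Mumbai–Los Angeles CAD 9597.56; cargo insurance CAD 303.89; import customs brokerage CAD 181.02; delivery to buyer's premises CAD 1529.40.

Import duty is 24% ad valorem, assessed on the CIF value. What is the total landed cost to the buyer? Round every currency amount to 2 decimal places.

FCA: the seller delivers export-cleared goods to the carrier; the buyer bears costs from that point.
Already in the invoice (seller's account under FCA): inland to port — exclude.
CIF value = FCA price + origin terminal + freight + insurance = 29690.55 + 183.19 + 9597.56 + 303.89 = 39775.19
Import duty = 39775.19 × 24% = 9546.05
Buyer bears: origin terminal 183.19 + freight 9597.56 + insurance 303.89 + brokerage 181.02 + delivery 1529.40 + duty 9546.05 = 21341.11
Landed cost = invoice 29690.55 + 21341.11 = 51031.66

Total landed cost: CAD 51031.66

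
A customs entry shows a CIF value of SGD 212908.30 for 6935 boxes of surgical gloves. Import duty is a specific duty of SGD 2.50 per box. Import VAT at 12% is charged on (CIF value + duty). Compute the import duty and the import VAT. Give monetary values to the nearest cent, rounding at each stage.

Import duty = 6935 × 2.50 = 17337.50
VAT base = CIF + duty = 212908.30 + 17337.50 = 230245.80
Import VAT = 230245.80 × 12% = 27629.50

Import duty: SGD 17337.50; import VAT: SGD 27629.50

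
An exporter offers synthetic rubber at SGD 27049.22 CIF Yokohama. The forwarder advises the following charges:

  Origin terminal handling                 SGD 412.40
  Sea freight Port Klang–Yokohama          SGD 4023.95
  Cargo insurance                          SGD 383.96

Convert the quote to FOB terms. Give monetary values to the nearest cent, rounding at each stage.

Not relevant to the conversion: origin terminal — on the seller under both CIF and FOB; already in the CIF price and stays in the FOB price.
From CIF to FOB, the seller no longer bears: freight, insurance.
FOB price = 27049.22 − 4023.95 − 383.96 = 22641.31

FOB price: SGD 22641.31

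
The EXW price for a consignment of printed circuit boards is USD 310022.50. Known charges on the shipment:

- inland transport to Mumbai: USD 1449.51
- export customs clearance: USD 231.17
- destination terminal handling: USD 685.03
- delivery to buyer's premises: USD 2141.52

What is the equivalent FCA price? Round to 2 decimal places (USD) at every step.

FCA price: USD 311703.18

Not relevant to the conversion: destination terminal, delivery — on the buyer under both terms; not part of either seller's price.
From EXW to FCA, the seller additionally bears: inland to port, export clearance.
FCA price = 310022.50 + 1449.51 + 231.17 = 311703.18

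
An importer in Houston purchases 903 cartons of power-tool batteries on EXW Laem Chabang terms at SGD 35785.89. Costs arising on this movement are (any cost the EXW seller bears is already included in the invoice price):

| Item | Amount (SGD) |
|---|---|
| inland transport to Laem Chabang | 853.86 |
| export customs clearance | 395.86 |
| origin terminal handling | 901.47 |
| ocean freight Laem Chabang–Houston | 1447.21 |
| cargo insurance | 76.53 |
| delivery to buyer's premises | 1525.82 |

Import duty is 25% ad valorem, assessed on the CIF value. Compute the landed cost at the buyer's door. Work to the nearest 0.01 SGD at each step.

Total landed cost: SGD 50851.85

EXW: the seller makes goods available at their premises; the buyer bears all onward costs.
CIF value = EXW price + inland to port + export clearance + origin terminal + freight + insurance = 35785.89 + 853.86 + 395.86 + 901.47 + 1447.21 + 76.53 = 39460.82
Import duty = 39460.82 × 25% = 9865.21
Buyer bears: inland to port 853.86 + export clearance 395.86 + origin terminal 901.47 + freight 1447.21 + insurance 76.53 + delivery 1525.82 + duty 9865.21 = 15065.96
Landed cost = invoice 35785.89 + 15065.96 = 50851.85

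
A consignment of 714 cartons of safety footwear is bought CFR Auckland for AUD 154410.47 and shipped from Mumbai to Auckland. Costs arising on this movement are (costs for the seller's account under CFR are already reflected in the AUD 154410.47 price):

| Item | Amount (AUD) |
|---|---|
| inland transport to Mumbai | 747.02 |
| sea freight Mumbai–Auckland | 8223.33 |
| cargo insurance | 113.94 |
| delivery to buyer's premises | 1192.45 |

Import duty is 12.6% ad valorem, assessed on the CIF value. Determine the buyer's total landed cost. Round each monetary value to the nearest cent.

Total landed cost: AUD 175186.94

CFR: the seller pays costs through ocean freight to the destination port, but not insurance.
Already in the invoice (seller's account under CFR): inland to port, freight — exclude.
CIF value = CFR price + insurance = 154410.47 + 113.94 = 154524.41
Import duty = 154524.41 × 12.6% = 19470.08
Buyer bears: insurance 113.94 + delivery 1192.45 + duty 19470.08 = 20776.47
Landed cost = invoice 154410.47 + 20776.47 = 175186.94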